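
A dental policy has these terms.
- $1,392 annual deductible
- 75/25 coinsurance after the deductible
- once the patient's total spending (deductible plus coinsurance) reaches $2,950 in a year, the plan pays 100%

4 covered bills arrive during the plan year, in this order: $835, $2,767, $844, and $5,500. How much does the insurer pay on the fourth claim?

$4,705.50

Claim 1 ($835): entire amount goes to the deductible. Patient pays $835; OOP now $835. Plan pays $835 − $835 = $0.
Claim 2 ($2,767): $557 to deductible, leaving $2,210; 25% of $2,210 = $552.50. Patient owes $1,109.50 (running OOP $1,944.50). Plan pays $2,767 − $1,109.50 = $1,657.50.
Claim 3 ($844): 25% coinsurance on $844 = $211. Patient pays $211; OOP now $2,155.50. Insurer: $844 − $211 = $633.
Claim 4 ($5,500): deductible met; 25% of $5,500 = $1,375. That would push OOP to $3,530.50, over the $2,950 cap, so patient pays $2,950 − $2,155.50 = $794.50. Plan pays $5,500 − $794.50 = $4,705.50.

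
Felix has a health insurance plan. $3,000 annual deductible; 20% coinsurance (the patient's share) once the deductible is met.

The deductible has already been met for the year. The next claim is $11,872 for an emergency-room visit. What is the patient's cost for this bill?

$2,374.40

With the deductible met, the entire $11,872 is subject to coinsurance.
Coinsurance: $11,872 × 20% = $2,374.40.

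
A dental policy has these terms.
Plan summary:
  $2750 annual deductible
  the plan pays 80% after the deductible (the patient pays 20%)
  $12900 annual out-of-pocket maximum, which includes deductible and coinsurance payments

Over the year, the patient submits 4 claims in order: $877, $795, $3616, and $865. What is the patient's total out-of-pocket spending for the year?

Claim 1 ($877): entire amount goes to the deductible. Patient owes $877 (running OOP $877).
Claim 2 ($795): all of it applies to the deductible. Patient pays $795; OOP now $1672.
Claim 3 ($3616): deductible takes $1078, $2538 remains; coinsurance $2538 × 20% = $507.60. Cost to patient: $1585.60. OOP to date $3257.60.
Claim 4 ($865): deductible met; 20% of $865 = $173. Patient pays $173; OOP now $3430.60.
Summing the patient's payments: $877 + $795 + $1585.60 + $173 = $3430.60.

$3430.60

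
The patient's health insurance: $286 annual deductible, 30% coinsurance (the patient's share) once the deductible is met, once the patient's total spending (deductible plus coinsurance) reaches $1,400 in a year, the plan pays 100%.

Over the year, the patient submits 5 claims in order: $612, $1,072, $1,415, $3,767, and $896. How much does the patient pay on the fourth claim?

Claim 1 — $612: $286 finishes the deductible; $326 goes to coinsurance; coinsurance $326 × 30% = $97.80. Patient owes $383.80 (running OOP $383.80).
Claim 2 — $1,072: 30% coinsurance on $1,072 = $321.60. Patient owes $321.60 (running OOP $705.40).
Claim 3 — $1,415: deductible already satisfied, so patient's share is 30% × $1,415 = $424.50. Cost to patient: $424.50. OOP to date $1,129.90.
Claim 4 — $3,767: 30% coinsurance on $3,767 = $1,130.10. OOP would hit $2,260 > $1,400, so the cap limits the patient to $1,400 − $1,129.90 = $270.10.

$270.10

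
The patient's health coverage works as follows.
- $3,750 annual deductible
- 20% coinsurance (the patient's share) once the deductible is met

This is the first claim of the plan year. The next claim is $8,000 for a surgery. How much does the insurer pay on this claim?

$3,400

The full $3,750 deductible is still open; $3,750 of this bill applies to it.
That leaves $8,000 − $3,750 = $4,250 for coinsurance.
20% of $4,250 = $850 falls to the patient.
Patient responsibility: $3,750 + $850 = $4,600.
The insurer covers the remainder: $8,000 − $4,600 = $3,400.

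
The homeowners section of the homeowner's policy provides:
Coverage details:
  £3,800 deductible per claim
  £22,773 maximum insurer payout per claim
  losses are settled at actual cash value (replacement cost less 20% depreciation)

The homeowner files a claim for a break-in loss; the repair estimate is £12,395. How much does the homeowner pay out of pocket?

£6,279

Actual cash value after 20% depreciation: £12,395 × 80% = £9,916.
Subtract the deductible: £9,916 − £3,800 = £6,116.
£6,116 is within the £22,773 limit, so the insurer pays £6,116.
Out of pocket: £12,395 − £6,116 = £6,279.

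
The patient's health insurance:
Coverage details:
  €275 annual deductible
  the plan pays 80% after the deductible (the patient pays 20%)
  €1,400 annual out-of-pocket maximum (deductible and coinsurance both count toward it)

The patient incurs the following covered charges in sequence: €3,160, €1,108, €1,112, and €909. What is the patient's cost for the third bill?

#1 (€3,160): €275 to deductible, leaving €2,885; 20% of €2,885 = €577. Cost to patient: €852. OOP to date €852.
#2 (€1,108): deductible met; 20% of €1,108 = €221.60. Patient owes €221.60 (running OOP €1,073.60).
#3 (€1,112): 20% coinsurance on €1,112 = €222.40. Patient pays €222.40; OOP now €1,296.

€222.40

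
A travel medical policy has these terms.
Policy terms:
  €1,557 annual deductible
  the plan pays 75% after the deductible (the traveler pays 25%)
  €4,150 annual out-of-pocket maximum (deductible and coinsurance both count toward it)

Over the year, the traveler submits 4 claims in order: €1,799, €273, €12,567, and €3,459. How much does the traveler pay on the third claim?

€2,464.25

#1 (€1,799): €1,557 finishes the deductible; €242 goes to coinsurance; traveler's 25% is €60.50. Traveler pays €1,617.50; OOP now €1,617.50.
#2 (€273): 25% coinsurance on €273 = €68.25. Cost to traveler: €68.25. OOP to date €1,685.75.
#3 (€12,567): 25% coinsurance on €12,567 = €3,141.75. That would push OOP to €4,827.50, over the €4,150 cap, so traveler pays €4,150 − €1,685.75 = €2,464.25.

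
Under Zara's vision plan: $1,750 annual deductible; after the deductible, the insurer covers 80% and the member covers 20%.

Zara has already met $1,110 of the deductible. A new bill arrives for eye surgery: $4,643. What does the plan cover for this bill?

Remaining deductible: $1,750 − $1,110 = $640.
The remaining $4,003 (= $4,643 − $640) moves to coinsurance.
20% of $4,003 = $800.60 falls to the member.
So the member owes $640 + $800.60 = $1,440.60.
The plan picks up $4,643 − $1,440.60 = $3,202.40.

$3,202.40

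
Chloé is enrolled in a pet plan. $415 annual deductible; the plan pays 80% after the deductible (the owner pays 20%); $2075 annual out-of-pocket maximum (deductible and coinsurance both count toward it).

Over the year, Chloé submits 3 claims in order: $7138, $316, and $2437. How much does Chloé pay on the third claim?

#1 ($7138): $415 to deductible, leaving $6723; 20% of $6723 = $1344.60. Owner pays $1759.60; OOP now $1759.60.
#2 ($316): deductible already satisfied, so owner's share is 20% × $316 = $63.20. Owner owes $63.20 (running OOP $1822.80).
#3 ($2437): deductible already satisfied, so owner's share is 20% × $2437 = $487.40. OOP would hit $2310.20 > $2075, so the cap limits the owner to $2075 − $1822.80 = $252.20.

$252.20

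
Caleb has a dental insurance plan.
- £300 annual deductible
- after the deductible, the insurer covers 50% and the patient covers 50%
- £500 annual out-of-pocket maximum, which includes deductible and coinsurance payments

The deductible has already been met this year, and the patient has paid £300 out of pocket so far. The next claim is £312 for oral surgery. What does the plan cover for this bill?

With the deductible met, the entire £312 is subject to coinsurance.
50% of £312 = £156 falls to the patient.
Total out-of-pocket so far would be £300 + £156 = £456, below the £500 cap — no reduction.
Insurer pays the balance: £312 − £156 = £156.

£156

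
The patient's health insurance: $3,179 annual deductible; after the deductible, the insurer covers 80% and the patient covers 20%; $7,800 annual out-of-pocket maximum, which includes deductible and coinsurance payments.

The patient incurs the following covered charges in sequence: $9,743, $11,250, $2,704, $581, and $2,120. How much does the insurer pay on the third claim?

Claim 1 — $9,743: $3,179 to deductible, leaving $6,564; 20% of $6,564 = $1,312.80. Patient pays $4,491.80; OOP now $4,491.80. Plan pays $9,743 − $4,491.80 = $5,251.20.
Claim 2 — $11,250: deductible already satisfied, so patient's share is 20% × $11,250 = $2,250. Cost to patient: $2,250. OOP to date $6,741.80. Plan pays $11,250 − $2,250 = $9,000.
Claim 3 — $2,704: deductible met; 20% of $2,704 = $540.80. Cost to patient: $540.80. OOP to date $7,282.60. Plan pays $2,704 − $540.80 = $2,163.20.

$2,163.20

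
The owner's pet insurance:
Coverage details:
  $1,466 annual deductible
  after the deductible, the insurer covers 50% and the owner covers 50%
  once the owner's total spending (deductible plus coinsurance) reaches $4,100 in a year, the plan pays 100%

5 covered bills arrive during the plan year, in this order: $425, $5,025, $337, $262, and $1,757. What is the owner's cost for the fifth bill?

$342.50

Claim 1 ($425): all of it applies to the deductible. Owner pays $425; OOP now $425.
Claim 2 ($5,025): $1,041 finishes the deductible; $3,984 goes to coinsurance; coinsurance $3,984 × 50% = $1,992. Owner pays $3,033; OOP now $3,458.
Claim 3 ($337): deductible met; 50% of $337 = $168.50. Cost to owner: $168.50. OOP to date $3,626.50.
Claim 4 ($262): deductible already satisfied, so owner's share is 50% × $262 = $131. Cost to owner: $131. OOP to date $3,757.50.
Claim 5 ($1,757): 50% coinsurance on $1,757 = $878.50. Adding that to $3,757.50 gives $4,636, past the $4,100 cap; owner pays only $4,100 − $3,757.50 = $342.50.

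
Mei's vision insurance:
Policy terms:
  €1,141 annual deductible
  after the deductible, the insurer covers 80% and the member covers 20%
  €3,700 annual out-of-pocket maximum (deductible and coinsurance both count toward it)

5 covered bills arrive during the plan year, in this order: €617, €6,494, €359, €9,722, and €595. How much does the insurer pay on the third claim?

Claim 1 — €617: fully absorbed by the deductible. Member pays €617; OOP now €617. Plan pays €617 − €617 = €0.
Claim 2 — €6,494: deductible takes €524, €5,970 remains; 20% of €5,970 = €1,194. Member pays €1,718; OOP now €2,335. Plan pays €6,494 − €1,718 = €4,776.
Claim 3 — €359: deductible met; 20% of €359 = €71.80. Member pays €71.80; OOP now €2,406.80. Insurer: €359 − €71.80 = €287.20.

€287.20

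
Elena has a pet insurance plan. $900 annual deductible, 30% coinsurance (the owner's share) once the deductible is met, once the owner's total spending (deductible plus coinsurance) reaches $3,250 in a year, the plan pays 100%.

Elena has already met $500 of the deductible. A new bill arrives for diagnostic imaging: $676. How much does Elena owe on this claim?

$482.80

$500 of the $900 deductible is already met, leaving $400.
The remaining $276 (= $676 − $400) moves to coinsurance.
30% of $276 = $82.80 falls to the owner.
Owner responsibility before any cap: $400 + $82.80 = $482.80.
Cumulative spending $500 + $482.80 = $982.80 stays under the $3,250 maximum.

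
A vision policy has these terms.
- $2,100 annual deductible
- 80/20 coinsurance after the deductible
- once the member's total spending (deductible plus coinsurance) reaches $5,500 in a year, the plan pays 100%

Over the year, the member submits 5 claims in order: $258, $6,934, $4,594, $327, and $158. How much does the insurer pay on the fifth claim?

Claim 1 — $258: fully absorbed by the deductible. Member owes $258 (running OOP $258). Insurer: $258 − $258 = $0.
Claim 2 — $6,934: $1,842 to deductible, leaving $5,092; member's 20% is $1,018.40. Cost to member: $2,860.40. OOP to date $3,118.40. Insurer: $6,934 − $2,860.40 = $4,073.60.
Claim 3 — $4,594: deductible met; 20% of $4,594 = $918.80. Member owes $918.80 (running OOP $4,037.20). Insurer: $4,594 − $918.80 = $3,675.20.
Claim 4 — $327: deductible already satisfied, so member's share is 20% × $327 = $65.40. Member owes $65.40 (running OOP $4,102.60). Insurer: $327 − $65.40 = $261.60.
Claim 5 — $158: 20% coinsurance on $158 = $31.60. Member owes $31.60 (running OOP $4,134.20). Plan pays $158 − $31.60 = $126.40.

$126.40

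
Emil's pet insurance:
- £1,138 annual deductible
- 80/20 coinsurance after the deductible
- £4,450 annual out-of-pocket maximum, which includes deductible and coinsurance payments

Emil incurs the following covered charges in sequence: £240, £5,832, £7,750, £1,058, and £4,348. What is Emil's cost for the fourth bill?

#1 (£240): all of it applies to the deductible. Owner owes £240 (running OOP £240).
#2 (£5,832): £898 finishes the deductible; £4,934 goes to coinsurance; owner's 20% is £986.80. Owner pays £1,884.80; OOP now £2,124.80.
#3 (£7,750): deductible already satisfied, so owner's share is 20% × £7,750 = £1,550. Owner pays £1,550; OOP now £3,674.80.
#4 (£1,058): 20% coinsurance on £1,058 = £211.60. Owner pays £211.60; OOP now £3,886.40.

£211.60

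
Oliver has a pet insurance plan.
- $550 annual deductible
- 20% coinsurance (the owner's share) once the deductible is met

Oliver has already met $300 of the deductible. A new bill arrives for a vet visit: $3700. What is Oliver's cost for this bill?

Deductible still to meet: $550 − $300 = $250.
After the $250 deductible portion, $3700 − $250 = $3450 is subject to coinsurance.
20% of $3450 = $690 falls to the owner.
That puts the owner's cost at $250 + $690 = $940.

$940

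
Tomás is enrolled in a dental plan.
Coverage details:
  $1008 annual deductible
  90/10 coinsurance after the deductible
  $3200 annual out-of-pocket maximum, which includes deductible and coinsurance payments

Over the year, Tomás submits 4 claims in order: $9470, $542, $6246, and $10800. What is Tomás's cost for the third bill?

$624.60

Claim 1 ($9470): $1008 finishes the deductible; $8462 goes to coinsurance; 10% of $8462 = $846.20. Patient owes $1854.20 (running OOP $1854.20).
Claim 2 ($542): deductible already satisfied, so patient's share is 10% × $542 = $54.20. Patient owes $54.20 (running OOP $1908.40).
Claim 3 ($6246): deductible already satisfied, so patient's share is 10% × $6246 = $624.60. Cost to patient: $624.60. OOP to date $2533.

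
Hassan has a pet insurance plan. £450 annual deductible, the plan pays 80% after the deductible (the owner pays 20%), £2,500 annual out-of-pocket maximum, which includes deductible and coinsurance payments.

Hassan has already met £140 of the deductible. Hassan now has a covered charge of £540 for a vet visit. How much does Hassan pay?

£356

£140 of the £450 deductible is already met, leaving £310.
That leaves £540 − £310 = £230 for coinsurance.
Coinsurance: £230 × 20% = £46.
That puts the owner's cost at £310 + £46 = £356 before any cap.
Cumulative spending £140 + £356 = £496 stays under the £2,500 maximum.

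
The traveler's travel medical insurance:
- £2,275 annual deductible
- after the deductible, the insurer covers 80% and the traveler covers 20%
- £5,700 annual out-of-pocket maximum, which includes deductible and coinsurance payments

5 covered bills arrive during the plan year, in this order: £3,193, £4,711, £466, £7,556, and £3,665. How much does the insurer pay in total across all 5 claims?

Claim 1 — £3,193: £2,275 to deductible, leaving £918; 20% of £918 = £183.60. Cost to traveler: £2,458.60. OOP to date £2,458.60. Insurer: £3,193 − £2,458.60 = £734.40.
Claim 2 — £4,711: deductible already satisfied, so traveler's share is 20% × £4,711 = £942.20. Traveler owes £942.20 (running OOP £3,400.80). Insurer: £4,711 − £942.20 = £3,768.80.
Claim 3 — £466: deductible met; 20% of £466 = £93.20. Traveler owes £93.20 (running OOP £3,494). Insurer: £466 − £93.20 = £372.80.
Claim 4 — £7,556: 20% coinsurance on £7,556 = £1,511.20. Traveler pays £1,511.20; OOP now £5,005.20. Plan pays £7,556 − £1,511.20 = £6,044.80.
Claim 5 — £3,665: deductible met; 20% of £3,665 = £733. OOP would hit £5,738.20 > £5,700, so the cap limits the traveler to £5,700 − £5,005.20 = £694.80. Insurer: £3,665 − £694.80 = £2,970.20.
Insurer total = bills − traveler's total = £19,591 − £5,700 = £13,891.

£13,891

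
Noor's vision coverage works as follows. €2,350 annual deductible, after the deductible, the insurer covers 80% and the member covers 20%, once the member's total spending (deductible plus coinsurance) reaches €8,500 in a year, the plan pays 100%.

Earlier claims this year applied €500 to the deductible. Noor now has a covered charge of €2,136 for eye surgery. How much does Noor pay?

Remaining deductible: €2,350 − €500 = €1,850.
The remaining €286 (= €2,136 − €1,850) moves to coinsurance.
Coinsurance: €286 × 20% = €57.20.
Member responsibility before any cap: €1,850 + €57.20 = €1,907.20.
Total out-of-pocket so far would be €500 + €1,907.20 = €2,407.20, below the €8,500 cap — no reduction.

€1,907.20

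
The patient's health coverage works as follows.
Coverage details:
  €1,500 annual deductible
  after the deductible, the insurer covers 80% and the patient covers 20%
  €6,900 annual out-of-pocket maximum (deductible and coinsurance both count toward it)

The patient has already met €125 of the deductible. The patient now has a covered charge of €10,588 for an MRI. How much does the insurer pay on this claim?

€7,370.40

Deductible still to meet: €1,500 − €125 = €1,375.
After the €1,375 deductible portion, €10,588 − €1,375 = €9,213 is subject to coinsurance.
Patient's 20% share of €9,213 is €1,842.60.
So the patient owes €1,375 + €1,842.60 = €3,217.60 before any cap.
Total out-of-pocket so far would be €125 + €3,217.60 = €3,342.60, below the €6,900 cap — no reduction.
The insurer covers the remainder: €10,588 − €3,217.60 = €7,370.40.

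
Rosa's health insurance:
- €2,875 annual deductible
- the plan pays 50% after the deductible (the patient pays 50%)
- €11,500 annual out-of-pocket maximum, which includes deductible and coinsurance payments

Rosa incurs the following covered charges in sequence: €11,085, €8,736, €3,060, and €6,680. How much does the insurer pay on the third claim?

Bill 1, €11,085: €2,875 to deductible, leaving €8,210; patient's 50% is €4,105. Patient owes €6,980 (running OOP €6,980). Plan pays €11,085 − €6,980 = €4,105.
Bill 2, €8,736: deductible met; 50% of €8,736 = €4,368. Cost to patient: €4,368. OOP to date €11,348. Insurer: €8,736 − €4,368 = €4,368.
Bill 3, €3,060: deductible already satisfied, so patient's share is 50% × €3,060 = €1,530. That would push OOP to €12,878, over the €11,500 cap, so patient pays €11,500 − €11,348 = €152. Insurer: €3,060 − €152 = €2,908.

€2,908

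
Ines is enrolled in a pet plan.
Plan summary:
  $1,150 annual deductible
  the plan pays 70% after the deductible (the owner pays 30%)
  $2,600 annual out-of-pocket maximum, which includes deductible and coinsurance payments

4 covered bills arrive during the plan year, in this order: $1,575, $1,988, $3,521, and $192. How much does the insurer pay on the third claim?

Claim 1 — $1,575: $1,150 finishes the deductible; $425 goes to coinsurance; coinsurance $425 × 30% = $127.50. Cost to owner: $1,277.50. OOP to date $1,277.50. Plan pays $1,575 − $1,277.50 = $297.50.
Claim 2 — $1,988: 30% coinsurance on $1,988 = $596.40. Owner pays $596.40; OOP now $1,873.90. Insurer: $1,988 − $596.40 = $1,391.60.
Claim 3 — $3,521: 30% coinsurance on $3,521 = $1,056.30. That would push OOP to $2,930.20, over the $2,600 cap, so owner pays $2,600 − $1,873.90 = $726.10. Insurer: $3,521 − $726.10 = $2,794.90.

$2,794.90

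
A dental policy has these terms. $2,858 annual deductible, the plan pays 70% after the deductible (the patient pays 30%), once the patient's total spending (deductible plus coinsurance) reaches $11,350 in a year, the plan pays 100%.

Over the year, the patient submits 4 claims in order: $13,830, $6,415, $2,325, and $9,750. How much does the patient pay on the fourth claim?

$2,578.40

Claim 1 — $13,830: $2,858 to deductible, leaving $10,972; patient's 30% is $3,291.60. Patient pays $6,149.60; OOP now $6,149.60.
Claim 2 — $6,415: deductible met; 30% of $6,415 = $1,924.50. Patient pays $1,924.50; OOP now $8,074.10.
Claim 3 — $2,325: deductible already satisfied, so patient's share is 30% × $2,325 = $697.50. Patient owes $697.50 (running OOP $8,771.60).
Claim 4 — $9,750: 30% coinsurance on $9,750 = $2,925. OOP would hit $11,696.60 > $11,350, so the cap limits the patient to $11,350 − $8,771.60 = $2,578.40.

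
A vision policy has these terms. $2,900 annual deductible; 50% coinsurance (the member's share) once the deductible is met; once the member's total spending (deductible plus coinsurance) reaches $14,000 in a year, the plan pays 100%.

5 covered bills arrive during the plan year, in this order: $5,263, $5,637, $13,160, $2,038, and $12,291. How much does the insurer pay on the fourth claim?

$1,518

Bill 1, $5,263: $2,900 finishes the deductible; $2,363 goes to coinsurance; member's 50% is $1,181.50. Cost to member: $4,081.50. OOP to date $4,081.50. Plan pays $5,263 − $4,081.50 = $1,181.50.
Bill 2, $5,637: 50% coinsurance on $5,637 = $2,818.50. Cost to member: $2,818.50. OOP to date $6,900. Insurer: $5,637 − $2,818.50 = $2,818.50.
Bill 3, $13,160: 50% coinsurance on $13,160 = $6,580. Cost to member: $6,580. OOP to date $13,480. Insurer: $13,160 − $6,580 = $6,580.
Bill 4, $2,038: deductible met; 50% of $2,038 = $1,019. Adding that to $13,480 gives $14,499, past the $14,000 cap; member pays only $14,000 − $13,480 = $520. Plan pays $2,038 − $520 = $1,518.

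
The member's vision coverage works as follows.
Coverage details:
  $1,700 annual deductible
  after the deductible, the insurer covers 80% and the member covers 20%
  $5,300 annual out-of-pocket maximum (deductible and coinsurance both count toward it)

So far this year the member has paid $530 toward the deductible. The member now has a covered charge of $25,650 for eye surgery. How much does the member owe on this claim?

Deductible still to meet: $1,700 − $530 = $1,170.
That leaves $25,650 − $1,170 = $24,480 for coinsurance.
20% of $24,480 = $4,896 falls to the member.
That puts the member's cost at $1,170 + $4,896 = $6,066 before any cap.
That would bring total out-of-pocket to $6,596, past the $5,300 cap. The member is capped at $5,300 − $530 = $4,770 on this claim.

$4,770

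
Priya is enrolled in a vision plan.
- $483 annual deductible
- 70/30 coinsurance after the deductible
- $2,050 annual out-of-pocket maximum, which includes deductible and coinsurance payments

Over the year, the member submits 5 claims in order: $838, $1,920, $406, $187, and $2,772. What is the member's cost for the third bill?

$121.80

Claim 1 ($838): deductible takes $483, $355 remains; member's 30% is $106.50. Cost to member: $589.50. OOP to date $589.50.
Claim 2 ($1,920): deductible already satisfied, so member's share is 30% × $1,920 = $576. Member pays $576; OOP now $1,165.50.
Claim 3 ($406): 30% coinsurance on $406 = $121.80. Member owes $121.80 (running OOP $1,287.30).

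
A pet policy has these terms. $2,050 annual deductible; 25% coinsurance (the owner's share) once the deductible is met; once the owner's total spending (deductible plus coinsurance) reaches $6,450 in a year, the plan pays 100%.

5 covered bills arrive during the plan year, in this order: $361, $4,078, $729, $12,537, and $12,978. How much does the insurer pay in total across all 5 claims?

Claim 1 — $361: fully absorbed by the deductible. Owner pays $361; OOP now $361. Insurer: $361 − $361 = $0.
Claim 2 — $4,078: deductible takes $1,689, $2,389 remains; coinsurance $2,389 × 25% = $597.25. Owner owes $2,286.25 (running OOP $2,647.25). Plan pays $4,078 − $2,286.25 = $1,791.75.
Claim 3 — $729: deductible already satisfied, so owner's share is 25% × $729 = $182.25. Owner owes $182.25 (running OOP $2,829.50). Insurer: $729 − $182.25 = $546.75.
Claim 4 — $12,537: 25% coinsurance on $12,537 = $3,134.25. Owner pays $3,134.25; OOP now $5,963.75. Plan pays $12,537 − $3,134.25 = $9,402.75.
Claim 5 — $12,978: 25% coinsurance on $12,978 = $3,244.50. Adding that to $5,963.75 gives $9,208.25, past the $6,450 cap; owner pays only $6,450 − $5,963.75 = $486.25. Plan pays $12,978 − $486.25 = $12,491.75.
Insurer total: $0 + $1,791.75 + $546.75 + $9,402.75 + $12,491.75 = $24,233.

$24,233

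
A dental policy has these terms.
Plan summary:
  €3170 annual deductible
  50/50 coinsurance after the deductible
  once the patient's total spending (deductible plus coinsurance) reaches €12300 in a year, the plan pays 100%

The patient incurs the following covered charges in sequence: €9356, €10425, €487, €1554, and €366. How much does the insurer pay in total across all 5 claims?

€9888

Claim 1 — €9356: deductible takes €3170, €6186 remains; patient's 50% is €3093. Patient owes €6263 (running OOP €6263). Plan pays €9356 − €6263 = €3093.
Claim 2 — €10425: deductible met; 50% of €10425 = €5212.50. Patient owes €5212.50 (running OOP €11475.50). Insurer: €10425 − €5212.50 = €5212.50.
Claim 3 — €487: deductible already satisfied, so patient's share is 50% × €487 = €243.50. Cost to patient: €243.50. OOP to date €11719. Plan pays €487 − €243.50 = €243.50.
Claim 4 — €1554: deductible met; 50% of €1554 = €777. Adding that to €11719 gives €12496, past the €12300 cap; patient pays only €12300 − €11719 = €581. Insurer: €1554 − €581 = €973.
Claim 5 — €366: 50% coinsurance on €366 = €183. Adding that to €12300 gives €12483, past the €12300 cap; patient pays only €12300 − €12300 = €0. Plan pays €366 − €0 = €366.
Insurer total: €3093 + €5212.50 + €243.50 + €973 + €366 = €9888.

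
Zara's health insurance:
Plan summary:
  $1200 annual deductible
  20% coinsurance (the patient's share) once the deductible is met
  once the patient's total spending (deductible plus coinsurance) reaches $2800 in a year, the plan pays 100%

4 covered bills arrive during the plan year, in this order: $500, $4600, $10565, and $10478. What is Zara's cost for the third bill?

Claim 1 ($500): entire amount goes to the deductible. Patient owes $500 (running OOP $500).
Claim 2 ($4600): deductible takes $700, $3900 remains; patient's 20% is $780. Patient pays $1480; OOP now $1980.
Claim 3 ($10565): deductible met; 20% of $10565 = $2113. That would push OOP to $4093, over the $2800 cap, so patient pays $2800 − $1980 = $820.

$820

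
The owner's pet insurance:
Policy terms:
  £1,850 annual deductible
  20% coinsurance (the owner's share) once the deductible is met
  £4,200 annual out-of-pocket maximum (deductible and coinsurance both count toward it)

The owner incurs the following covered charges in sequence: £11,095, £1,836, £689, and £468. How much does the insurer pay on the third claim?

Claim 1 (£11,095): deductible takes £1,850, £9,245 remains; owner's 20% is £1,849. Owner owes £3,699 (running OOP £3,699). Plan pays £11,095 − £3,699 = £7,396.
Claim 2 (£1,836): deductible already satisfied, so owner's share is 20% × £1,836 = £367.20. Cost to owner: £367.20. OOP to date £4,066.20. Insurer: £1,836 − £367.20 = £1,468.80.
Claim 3 (£689): 20% coinsurance on £689 = £137.80. Adding that to £4,066.20 gives £4,204, past the £4,200 cap; owner pays only £4,200 − £4,066.20 = £133.80. Insurer: £689 − £133.80 = £555.20.

£555.20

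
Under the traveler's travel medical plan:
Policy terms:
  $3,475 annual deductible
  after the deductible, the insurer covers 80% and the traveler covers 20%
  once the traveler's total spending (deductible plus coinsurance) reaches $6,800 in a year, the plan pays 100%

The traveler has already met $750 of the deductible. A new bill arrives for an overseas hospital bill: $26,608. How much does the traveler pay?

Remaining deductible: $3,475 − $750 = $2,725.
That leaves $26,608 − $2,725 = $23,883 for coinsurance.
Coinsurance: $23,883 × 20% = $4,776.60.
Traveler responsibility before any cap: $2,725 + $4,776.60 = $7,501.60.
That would bring total out-of-pocket to $8,251.60, past the $6,800 cap. The traveler is capped at $6,800 − $750 = $6,050 on this claim.

$6,050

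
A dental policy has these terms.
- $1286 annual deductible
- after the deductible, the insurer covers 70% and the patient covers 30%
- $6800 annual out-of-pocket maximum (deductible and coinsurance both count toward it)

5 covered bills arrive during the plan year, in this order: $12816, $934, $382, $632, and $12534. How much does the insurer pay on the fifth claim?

Claim 1 ($12816): deductible takes $1286, $11530 remains; patient's 30% is $3459. Cost to patient: $4745. OOP to date $4745. Plan pays $12816 − $4745 = $8071.
Claim 2 ($934): deductible already satisfied, so patient's share is 30% × $934 = $280.20. Patient pays $280.20; OOP now $5025.20. Insurer: $934 − $280.20 = $653.80.
Claim 3 ($382): deductible already satisfied, so patient's share is 30% × $382 = $114.60. Patient owes $114.60 (running OOP $5139.80). Plan pays $382 − $114.60 = $267.40.
Claim 4 ($632): deductible met; 30% of $632 = $189.60. Patient owes $189.60 (running OOP $5329.40). Insurer: $632 − $189.60 = $442.40.
Claim 5 ($12534): deductible already satisfied, so patient's share is 30% × $12534 = $3760.20. That would push OOP to $9089.60, over the $6800 cap, so patient pays $6800 − $5329.40 = $1470.60. Plan pays $12534 − $1470.60 = $11063.40.

$11063.40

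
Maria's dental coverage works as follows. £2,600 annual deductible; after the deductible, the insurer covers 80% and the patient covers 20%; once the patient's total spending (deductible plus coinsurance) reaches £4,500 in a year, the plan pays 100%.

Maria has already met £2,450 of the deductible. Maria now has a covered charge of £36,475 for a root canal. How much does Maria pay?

£2,050

Remaining deductible: £2,600 − £2,450 = £150.
That leaves £36,475 − £150 = £36,325 for coinsurance.
Coinsurance: £36,325 × 20% = £7,265.
So the patient owes £150 + £7,265 = £7,415 before any cap.
That would bring total out-of-pocket to £9,865, past the £4,500 cap. The patient is capped at £4,500 − £2,450 = £2,050 on this claim.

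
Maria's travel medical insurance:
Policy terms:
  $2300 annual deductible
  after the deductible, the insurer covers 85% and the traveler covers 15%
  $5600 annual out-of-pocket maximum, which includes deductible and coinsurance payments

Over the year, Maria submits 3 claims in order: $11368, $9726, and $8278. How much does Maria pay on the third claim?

$480.90

Claim 1 ($11368): deductible takes $2300, $9068 remains; traveler's 15% is $1360.20. Traveler pays $3660.20; OOP now $3660.20.
Claim 2 ($9726): deductible already satisfied, so traveler's share is 15% × $9726 = $1458.90. Traveler owes $1458.90 (running OOP $5119.10).
Claim 3 ($8278): 15% coinsurance on $8278 = $1241.70. That would push OOP to $6360.80, over the $5600 cap, so traveler pays $5600 − $5119.10 = $480.90.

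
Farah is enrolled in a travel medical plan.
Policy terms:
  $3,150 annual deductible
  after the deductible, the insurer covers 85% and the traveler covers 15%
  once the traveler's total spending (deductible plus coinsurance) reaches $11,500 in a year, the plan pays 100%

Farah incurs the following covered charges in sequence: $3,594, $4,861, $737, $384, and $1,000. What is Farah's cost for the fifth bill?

$150

Claim 1 — $3,594: $3,150 to deductible, leaving $444; coinsurance $444 × 15% = $66.60. Cost to traveler: $3,216.60. OOP to date $3,216.60.
Claim 2 — $4,861: 15% coinsurance on $4,861 = $729.15. Traveler pays $729.15; OOP now $3,945.75.
Claim 3 — $737: deductible already satisfied, so traveler's share is 15% × $737 = $110.55. Traveler owes $110.55 (running OOP $4,056.30).
Claim 4 — $384: deductible already satisfied, so traveler's share is 15% × $384 = $57.60. Traveler owes $57.60 (running OOP $4,113.90).
Claim 5 — $1,000: 15% coinsurance on $1,000 = $150. Cost to traveler: $150. OOP to date $4,263.90.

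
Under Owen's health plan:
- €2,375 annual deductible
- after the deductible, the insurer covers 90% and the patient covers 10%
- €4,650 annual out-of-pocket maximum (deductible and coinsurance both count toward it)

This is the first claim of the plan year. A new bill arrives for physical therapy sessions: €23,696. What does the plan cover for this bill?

The full €2,375 deductible is still open; €2,375 of this bill applies to it.
That leaves €23,696 − €2,375 = €21,321 for coinsurance.
Patient's 10% share of €21,321 is €2,132.10.
So the patient owes €2,375 + €2,132.10 = €4,507.10 before any cap.
Year-to-date out-of-pocket becomes €0 + €4,507.10 = €4,507.10, still under the €4,650 maximum, so no cap applies.
Insurer pays the balance: €23,696 − €4,507.10 = €19,188.90.

€19,188.90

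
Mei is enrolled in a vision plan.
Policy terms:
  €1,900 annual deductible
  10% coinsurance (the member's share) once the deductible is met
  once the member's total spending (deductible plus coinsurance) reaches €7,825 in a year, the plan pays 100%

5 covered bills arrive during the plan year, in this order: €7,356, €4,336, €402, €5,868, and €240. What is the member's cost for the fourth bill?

Claim 1 (€7,356): deductible takes €1,900, €5,456 remains; 10% of €5,456 = €545.60. Member pays €2,445.60; OOP now €2,445.60.
Claim 2 (€4,336): deductible met; 10% of €4,336 = €433.60. Cost to member: €433.60. OOP to date €2,879.20.
Claim 3 (€402): deductible met; 10% of €402 = €40.20. Member pays €40.20; OOP now €2,919.40.
Claim 4 (€5,868): deductible met; 10% of €5,868 = €586.80. Member owes €586.80 (running OOP €3,506.20).

€586.80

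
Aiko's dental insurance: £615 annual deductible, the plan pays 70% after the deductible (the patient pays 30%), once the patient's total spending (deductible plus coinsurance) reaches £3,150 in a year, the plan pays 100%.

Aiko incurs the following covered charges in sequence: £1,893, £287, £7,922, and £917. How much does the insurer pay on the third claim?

£5,856.50

#1 (£1,893): deductible takes £615, £1,278 remains; coinsurance £1,278 × 30% = £383.40. Patient pays £998.40; OOP now £998.40. Plan pays £1,893 − £998.40 = £894.60.
#2 (£287): deductible already satisfied, so patient's share is 30% × £287 = £86.10. Cost to patient: £86.10. OOP to date £1,084.50. Insurer: £287 − £86.10 = £200.90.
#3 (£7,922): deductible already satisfied, so patient's share is 30% × £7,922 = £2,376.60. OOP would hit £3,461.10 > £3,150, so the cap limits the patient to £3,150 − £1,084.50 = £2,065.50. Insurer: £7,922 − £2,065.50 = £5,856.50.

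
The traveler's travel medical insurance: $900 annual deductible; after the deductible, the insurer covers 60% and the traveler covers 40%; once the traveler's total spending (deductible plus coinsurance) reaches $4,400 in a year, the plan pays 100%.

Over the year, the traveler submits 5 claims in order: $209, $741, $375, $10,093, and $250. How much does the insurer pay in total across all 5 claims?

Bill 1, $209: fully absorbed by the deductible. Cost to traveler: $209. OOP to date $209. Plan pays $209 − $209 = $0.
Bill 2, $741: deductible takes $691, $50 remains; traveler's 40% is $20. Traveler pays $711; OOP now $920. Insurer: $741 − $711 = $30.
Bill 3, $375: 40% coinsurance on $375 = $150. Traveler pays $150; OOP now $1,070. Insurer: $375 − $150 = $225.
Bill 4, $10,093: deductible already satisfied, so traveler's share is 40% × $10,093 = $4,037.20. OOP would hit $5,107.20 > $4,400, so the cap limits the traveler to $4,400 − $1,070 = $3,330. Plan pays $10,093 − $3,330 = $6,763.
Bill 5, $250: deductible met; 40% of $250 = $100. OOP would hit $4,500 > $4,400, so the cap limits the traveler to $4,400 − $4,400 = $0. Insurer: $250 − $0 = $250.
Insurer total: $0 + $30 + $225 + $6,763 + $250 = $7,268.

$7,268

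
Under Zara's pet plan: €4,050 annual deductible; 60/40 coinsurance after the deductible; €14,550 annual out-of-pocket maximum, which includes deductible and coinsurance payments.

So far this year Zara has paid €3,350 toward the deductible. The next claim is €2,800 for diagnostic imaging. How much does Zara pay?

Deductible still to meet: €4,050 − €3,350 = €700.
The remaining €2,100 (= €2,800 − €700) moves to coinsurance.
40% of €2,100 = €840 falls to the owner.
So the owner owes €700 + €840 = €1,540 before any cap.
Total out-of-pocket so far would be €3,350 + €1,540 = €4,890, below the €14,550 cap — no reduction.

€1,540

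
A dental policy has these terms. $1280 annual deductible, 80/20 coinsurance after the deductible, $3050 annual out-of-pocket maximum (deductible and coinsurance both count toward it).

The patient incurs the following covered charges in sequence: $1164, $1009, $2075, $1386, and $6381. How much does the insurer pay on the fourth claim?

Bill 1, $1164: fully absorbed by the deductible. Patient owes $1164 (running OOP $1164). Insurer: $1164 − $1164 = $0.
Bill 2, $1009: $116 finishes the deductible; $893 goes to coinsurance; coinsurance $893 × 20% = $178.60. Patient pays $294.60; OOP now $1458.60. Insurer: $1009 − $294.60 = $714.40.
Bill 3, $2075: 20% coinsurance on $2075 = $415. Patient pays $415; OOP now $1873.60. Plan pays $2075 − $415 = $1660.
Bill 4, $1386: 20% coinsurance on $1386 = $277.20. Patient pays $277.20; OOP now $2150.80. Plan pays $1386 − $277.20 = $1108.80.

$1108.80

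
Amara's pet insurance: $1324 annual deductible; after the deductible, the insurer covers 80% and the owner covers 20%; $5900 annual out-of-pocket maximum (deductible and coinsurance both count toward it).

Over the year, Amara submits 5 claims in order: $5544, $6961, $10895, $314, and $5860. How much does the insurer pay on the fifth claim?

$5762

Claim 1 ($5544): $1324 finishes the deductible; $4220 goes to coinsurance; coinsurance $4220 × 20% = $844. Cost to owner: $2168. OOP to date $2168. Plan pays $5544 − $2168 = $3376.
Claim 2 ($6961): deductible met; 20% of $6961 = $1392.20. Owner pays $1392.20; OOP now $3560.20. Plan pays $6961 − $1392.20 = $5568.80.
Claim 3 ($10895): 20% coinsurance on $10895 = $2179. Owner owes $2179 (running OOP $5739.20). Plan pays $10895 − $2179 = $8716.
Claim 4 ($314): deductible already satisfied, so owner's share is 20% × $314 = $62.80. Owner owes $62.80 (running OOP $5802). Plan pays $314 − $62.80 = $251.20.
Claim 5 ($5860): deductible already satisfied, so owner's share is 20% × $5860 = $1172. Adding that to $5802 gives $6974, past the $5900 cap; owner pays only $5900 − $5802 = $98. Insurer: $5860 − $98 = $5762.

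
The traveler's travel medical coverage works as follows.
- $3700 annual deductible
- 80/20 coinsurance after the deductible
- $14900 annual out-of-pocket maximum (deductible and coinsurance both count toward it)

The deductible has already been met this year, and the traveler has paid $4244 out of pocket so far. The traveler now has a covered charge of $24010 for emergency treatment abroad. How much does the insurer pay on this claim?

$19208

With the deductible met, the entire $24010 is subject to coinsurance.
20% of $24010 = $4802 falls to the traveler.
Cumulative spending $4244 + $4802 = $9046 stays under the $14900 maximum.
The plan picks up $24010 − $4802 = $19208.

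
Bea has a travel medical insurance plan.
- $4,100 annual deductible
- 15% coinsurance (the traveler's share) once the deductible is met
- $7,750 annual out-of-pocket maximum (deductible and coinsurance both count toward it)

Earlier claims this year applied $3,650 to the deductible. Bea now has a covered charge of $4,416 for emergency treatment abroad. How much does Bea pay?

$1,044.90

Deductible still to meet: $4,100 − $3,650 = $450.
After the $450 deductible portion, $4,416 − $450 = $3,966 is subject to coinsurance.
15% of $3,966 = $594.90 falls to the traveler.
Traveler responsibility before any cap: $450 + $594.90 = $1,044.90.
Year-to-date out-of-pocket becomes $3,650 + $1,044.90 = $4,694.90, still under the $7,750 maximum, so no cap applies.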